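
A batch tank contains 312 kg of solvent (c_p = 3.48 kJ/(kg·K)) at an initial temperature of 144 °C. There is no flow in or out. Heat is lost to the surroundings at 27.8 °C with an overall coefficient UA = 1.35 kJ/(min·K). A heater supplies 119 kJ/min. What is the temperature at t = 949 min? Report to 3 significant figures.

125 °C

Lumped-capacitance energy balance: M c_p dT/dt = UA(T_amb − T) + Q̇.
dT/dt = (T_ss − T)/τ with T_ss = T_amb + Q̇/UA = 27.8 + 119/1.35 = 115.95 °C, τ = M c_p/UA = 312·3.48/1.35 = 804.27 min.
Integrating: T(t) = T_ss + (T₀ − T_ss) e^(−t/τ).
T(949) = 115.95 + (28.052)·0.30729 = 124.57 °C.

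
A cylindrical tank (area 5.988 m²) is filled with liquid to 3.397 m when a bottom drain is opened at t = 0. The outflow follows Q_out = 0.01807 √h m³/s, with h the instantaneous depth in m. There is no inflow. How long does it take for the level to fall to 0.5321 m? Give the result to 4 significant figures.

A dh/dt = −Q_out = −0.01807 √h.
∫ h^(−1/2) dh = −(0.01807/A) ∫ dt, giving 2√h = 2√h₀ − (0.01807/A) t.
t = 2A(√h₀ − √h)/0.01807 = 2·5.988·(√3.397 − √0.5321)/0.01807
  = 11.9760 × (1.84310 − 0.729452) / 0.01807 = 738.074 s.

738.1 s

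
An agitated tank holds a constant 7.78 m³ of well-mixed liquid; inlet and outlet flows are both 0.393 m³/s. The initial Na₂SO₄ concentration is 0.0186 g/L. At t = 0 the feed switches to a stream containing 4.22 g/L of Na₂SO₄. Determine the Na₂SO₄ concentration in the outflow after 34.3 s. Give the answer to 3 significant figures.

3.48 g/L

Species balance on the tank: V dC/dt = Q(C_in − C).
Rewrite as dC/dt + C/τ = C_in/τ, τ = V/Q = 19.796 s.
Integrating: C(t) = C_in + (C₀ − C_in) e^(−t/τ).
C(34.3) = 4.22 + (0.0186 − 4.22)·e^(−34.3/19.796) = 4.22 + (-4.2014)·0.17682 = 3.4771 g/L.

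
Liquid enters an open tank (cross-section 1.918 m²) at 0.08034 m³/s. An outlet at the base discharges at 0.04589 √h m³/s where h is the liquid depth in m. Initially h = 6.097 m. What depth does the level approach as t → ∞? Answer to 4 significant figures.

Level balance: A dh/dt = 0.08034 − 0.04589 √h. Setting dh/dt = 0:
Q_in = 0.04589 √h_ss ⇒ √h_ss = 0.08034/0.04589 = 1.75071.
h_ss = 1.75071² = 3.06498 m. (Since h₀ = 6.097 m > h_ss, the level will fall toward this value.)

3.065 m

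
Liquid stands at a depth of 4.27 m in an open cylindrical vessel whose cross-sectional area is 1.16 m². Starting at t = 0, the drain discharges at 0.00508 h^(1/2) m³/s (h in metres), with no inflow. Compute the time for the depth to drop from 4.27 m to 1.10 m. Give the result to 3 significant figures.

465 s

Accumulation of liquid (constant cross-section A): A dh/dt = −0.00508 √h.
This is separable: 2 d(√h)/dt = −0.00508/A, so √h = √h₀ − (0.00508/(2A)) t.
t = 2A(√h₀ − √h)/0.00508 = 2·1.16·(√4.27 − √1.10)/0.00508
  = 2.3200 × (2.0664 − 1.0488) / 0.00508 = 464.73 s.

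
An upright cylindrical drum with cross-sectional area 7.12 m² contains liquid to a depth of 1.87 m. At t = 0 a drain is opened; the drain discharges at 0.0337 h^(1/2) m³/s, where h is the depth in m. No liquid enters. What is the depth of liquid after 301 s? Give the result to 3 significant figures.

0.429 m

Unsteady balance on liquid volume: A dh/dt = −0.0337 √h.
Separate and integrate: 2(√h − √h₀) = −(0.0337/A) t.
√h = √1.87 − 0.0337·301/(2·7.12) = 1.3675 − 0.71234 = 0.65514.
h = 0.65514² = 0.42921 m.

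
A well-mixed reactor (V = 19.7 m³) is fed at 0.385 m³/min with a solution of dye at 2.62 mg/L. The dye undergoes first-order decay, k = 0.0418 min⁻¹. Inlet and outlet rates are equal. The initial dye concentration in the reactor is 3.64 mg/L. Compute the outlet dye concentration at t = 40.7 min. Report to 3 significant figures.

V dC/dt = Q(C_in − C) − k V C.
This is linear with rate a = Q/V + k = 0.061343 min⁻¹.
C_ss = Q C_in/(Q + kV) = 0.83470 mg/L; C(t) = C_ss + (C₀ − C_ss) e^(−a t).
C(40.7) = 0.83470 + (2.8053)·e^(−0.061343·40.7) = 0.83470 + (2.8053)·0.082359 = 1.0657 mg/L.

1.07 mg/L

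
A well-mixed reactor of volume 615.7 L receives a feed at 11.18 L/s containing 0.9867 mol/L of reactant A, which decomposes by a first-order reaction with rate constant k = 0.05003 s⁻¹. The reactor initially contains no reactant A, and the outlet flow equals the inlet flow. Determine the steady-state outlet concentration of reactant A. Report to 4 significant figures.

0.2628 mol/L

Accumulation = in − out − consumed: V dC/dt = Q C_in − Q C − k V C.
At steady state: 0 = Q C_in − (Q + kV) C_ss, so C_ss = Q C_in/(Q + kV).
C_ss = 11.18·0.9867/(11.18 + 0.05003·615.7) = 11.0313/41.9835 = 0.262754 mol/L.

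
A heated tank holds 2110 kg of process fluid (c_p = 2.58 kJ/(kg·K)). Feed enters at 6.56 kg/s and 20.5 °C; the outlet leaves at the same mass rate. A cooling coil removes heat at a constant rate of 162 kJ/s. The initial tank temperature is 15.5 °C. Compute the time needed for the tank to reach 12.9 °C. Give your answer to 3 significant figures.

M c_p dT/dt = ṁ c_p (T_in − T) − Q̇.
τ = M/ṁ = 321.65 s; T_ss = T_in − Q̇/(ṁ c_p) = 10.928 °C.
T(t) = T_ss + (T₀ − T_ss) e^(−t/τ). Set T = 12.9:
e^(−t/τ) = (12.9 − 10.928)/(15.5 − 10.928) = 0.43129
t = −321.65 · ln(0.43129) = 270.50 s.

270 s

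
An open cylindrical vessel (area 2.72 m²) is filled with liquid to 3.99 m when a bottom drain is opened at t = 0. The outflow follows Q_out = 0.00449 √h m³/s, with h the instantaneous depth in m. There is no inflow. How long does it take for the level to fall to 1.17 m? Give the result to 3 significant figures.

Mass balance (ρ constant): A dh/dt = −0.00449 √h.
∫ h^(−1/2) dh = −(0.00449/A) ∫ dt, giving 2√h = 2√h₀ − (0.00449/A) t.
t = 2A(√h₀ − √h)/0.00449 = 2·2.72·(√3.99 − √1.17)/0.00449
  = 5.4400 × (1.9975 − 1.0817) / 0.00449 = 1109.6 s.

1110 s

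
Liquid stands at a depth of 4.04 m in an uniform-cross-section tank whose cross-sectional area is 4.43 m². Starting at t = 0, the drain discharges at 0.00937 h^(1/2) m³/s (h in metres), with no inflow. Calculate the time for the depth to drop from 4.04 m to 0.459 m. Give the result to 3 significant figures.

1260 s

A dh/dt = −Q_out = −0.00937 √h.
This is separable: 2 d(√h)/dt = −0.00937/A, so √h = √h₀ − (0.00937/(2A)) t.
t = 2A(√h₀ − √h)/0.00937 = 2·4.43·(√4.04 − √0.459)/0.00937
  = 8.8600 × (2.0100 − 0.67750) / 0.00937 = 1260.0 s.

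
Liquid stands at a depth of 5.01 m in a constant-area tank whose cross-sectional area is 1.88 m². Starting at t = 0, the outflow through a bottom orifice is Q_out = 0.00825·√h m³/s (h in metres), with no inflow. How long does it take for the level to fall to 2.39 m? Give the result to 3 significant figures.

316 s

Mass balance (ρ constant): A dh/dt = −0.00825 √h.
Separate and integrate: 2(√h − √h₀) = −(0.00825/A) t.
t = 2A(√h₀ − √h)/0.00825 = 2·1.88·(√5.01 − √2.39)/0.00825
  = 3.7600 × (2.2383 − 1.5460) / 0.00825 = 315.54 s.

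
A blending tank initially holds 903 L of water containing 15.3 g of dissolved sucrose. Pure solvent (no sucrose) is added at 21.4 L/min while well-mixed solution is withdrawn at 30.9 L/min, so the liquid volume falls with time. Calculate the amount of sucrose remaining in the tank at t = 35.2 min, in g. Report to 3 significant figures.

Let m(t) be the amount of sucrose. Volume: V(t) = V₀ + (Q_in − Q_out) t = 903 − 9.5000 t; V(35.2) = 568.60 L.
No sucrose enters, so dm/dt = −Q_out · (m/V).
dm/m = −Q_out dt/(V₀ − 9.5000 t); integrating gives ln(m/m₀) = −(Q_out/(Q_in−Q_out)) ln(V/V₀).
m = m₀ (V₀/V)^(Q_out/(Q_in−Q_out)) = 15.3 × (903/568.60)^(-3.2526) = 3.3986 g.

3.40 g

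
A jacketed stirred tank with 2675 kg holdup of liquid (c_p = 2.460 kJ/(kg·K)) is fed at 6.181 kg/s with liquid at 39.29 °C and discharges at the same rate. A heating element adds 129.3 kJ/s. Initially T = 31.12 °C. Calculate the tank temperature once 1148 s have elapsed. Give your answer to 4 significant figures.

46.62 °C

M c_p dT/dt = ṁ c_p (T_in − T) + Q̇.
τ = M/ṁ = 432.778 s; T_ss = T_in + Q̇/(ṁ c_p) = 39.29 + 129.3/(6.181·2.460) = 47.7936 °C.
Integrating: T(t) = T_ss + (T₀ − T_ss) e^(−t/τ).
T(1148) = 47.7936 + (-16.6736)·e^(−1148/432.778) = 47.7936 + (-16.6736)·0.0704656 = 46.6187 °C.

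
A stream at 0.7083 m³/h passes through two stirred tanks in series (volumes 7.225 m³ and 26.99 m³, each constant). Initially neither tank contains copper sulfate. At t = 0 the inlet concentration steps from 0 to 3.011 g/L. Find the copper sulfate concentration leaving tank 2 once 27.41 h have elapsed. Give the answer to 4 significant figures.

Species balance on tank i: dCᵢ/dt = (Cᵢ₋₁ − Cᵢ)/τᵢ with τᵢ = Vᵢ/Q.
τ₁ = 7.225/0.7083 = 10.2005 h; τ₂ = 26.99/0.7083 = 38.1053 h.
Tank 1: C₁ = C_in(1 − e^(−t/τ₁)). Tank 2 (τ₁ ≠ τ₂): C₂ = C_in[1 − (τ₁ e^(−t/τ₁) − τ₂ e^(−t/τ₂))/(τ₁ − τ₂)].
At t = 27.41: e^(−t/τ₁) = 0.0680761, e^(−t/τ₂) = 0.487082.
C₂ = 3.011·[1 − (10.2005·0.0680761 − 38.1053·0.487082)/(-27.9048)] = 3.011·0.359752 = 1.08321 g/L.

1.083 g/L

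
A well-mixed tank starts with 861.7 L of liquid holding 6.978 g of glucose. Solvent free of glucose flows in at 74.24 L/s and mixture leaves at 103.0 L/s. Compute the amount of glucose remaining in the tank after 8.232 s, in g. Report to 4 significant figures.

Total volume: dV/dt = Q_in − Q_out = -28.7600 L/s, so V(t) = 861.7 − 28.7600 t and V(8.232) = 624.948 L.
Solute balance: dm/dt = 0 − Q_out C = −Q_out m/V(t).
Separate: dm/m = −Q_out dt/V(t) ⇒ ln(m/m₀) = −(Q_out/(Q_in−Q_out)) ln(V/V₀).
m = m₀ (V₀/V)^(Q_out/(Q_in−Q_out)) = 6.978 × (861.7/624.948)^(-3.58136) = 2.20844 g.

2.208 g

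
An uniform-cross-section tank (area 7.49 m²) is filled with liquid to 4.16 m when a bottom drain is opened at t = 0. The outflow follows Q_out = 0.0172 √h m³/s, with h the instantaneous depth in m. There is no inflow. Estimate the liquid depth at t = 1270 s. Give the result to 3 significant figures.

With no inflow, A dh/dt = −0.0172 √h.
This is separable: 2 d(√h)/dt = −0.0172/A, so √h = √h₀ − (0.0172/(2A)) t.
√h = √4.16 − 0.0172·1270/(2·7.49) = 2.0396 − 1.4582 = 0.58140.
h = 0.58140² = 0.33802 m.

0.338 m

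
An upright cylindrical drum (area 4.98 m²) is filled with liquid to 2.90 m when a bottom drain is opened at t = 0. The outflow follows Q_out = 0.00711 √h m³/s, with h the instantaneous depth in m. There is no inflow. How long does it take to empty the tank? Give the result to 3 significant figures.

2390 s

Unsteady balance on liquid volume: A dh/dt = −0.00711 √h.
Separate and integrate: 2(√h − √h₀) = −(0.00711/A) t.
Tank is empty when √h = 0: t_empty = 2A√h₀/0.00711.
t_empty = 2·4.98·√2.90/0.00711 = 9.9600·1.7029/0.00711 = 2385.6 s.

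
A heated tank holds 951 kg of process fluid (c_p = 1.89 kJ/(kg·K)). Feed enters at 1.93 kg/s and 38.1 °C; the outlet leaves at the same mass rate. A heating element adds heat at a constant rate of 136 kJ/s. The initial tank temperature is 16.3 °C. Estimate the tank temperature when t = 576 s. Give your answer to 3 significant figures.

M c_p dT/dt = ṁ c_p (T_in − T) + Q̇.
Rearrange: dT/dt = (T_ss − T)/τ with τ = M/ṁ = 492.75 s and T_ss = T_in + Q̇/(ṁ c_p) = 75.384 °C.
T approaches T_ss exponentially: T(t) = T_ss + (T₀ − T_ss) e^(−t/τ).
T(576) = 75.384 + (-59.084)·e^(−576/492.75) = 75.384 + (-59.084)·0.31069 = 57.027 °C.

57.0 °C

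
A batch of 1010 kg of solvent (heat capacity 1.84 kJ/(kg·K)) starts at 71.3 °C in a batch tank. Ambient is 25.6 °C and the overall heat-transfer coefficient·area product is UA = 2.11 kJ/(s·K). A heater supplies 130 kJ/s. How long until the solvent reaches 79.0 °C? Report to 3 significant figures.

M c_p dT/dt = −UA(T − T_amb) + Q̇.
τ = M c_p/UA = 880.76 s; T_ss = T_amb + Q̇/UA = 25.6 + 130/2.11 = 87.211 °C.
T(t) = T_ss + (T₀ − T_ss)e^(−t/τ); set T = 79.0:
t = −τ ln[(T − T_ss)/(T₀ − T_ss)] = −880.76 · ln(0.51607) = 582.63 s.

583 s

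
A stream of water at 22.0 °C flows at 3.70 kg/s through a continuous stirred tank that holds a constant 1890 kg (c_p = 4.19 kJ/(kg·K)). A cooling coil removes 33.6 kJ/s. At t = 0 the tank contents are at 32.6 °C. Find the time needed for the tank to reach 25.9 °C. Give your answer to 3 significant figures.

380 s

M c_p dT/dt = ṁ c_p (T_in − T) − Q̇.
τ = M/ṁ = 510.81 s; T_ss = T_in − Q̇/(ṁ c_p) = 19.833 °C.
T(t) = T_ss + (T₀ − T_ss) e^(−t/τ). Set T = 25.9:
e^(−t/τ) = (25.9 − 19.833)/(32.6 − 19.833) = 0.47522
t = −510.81 · ln(0.47522) = 380.03 s.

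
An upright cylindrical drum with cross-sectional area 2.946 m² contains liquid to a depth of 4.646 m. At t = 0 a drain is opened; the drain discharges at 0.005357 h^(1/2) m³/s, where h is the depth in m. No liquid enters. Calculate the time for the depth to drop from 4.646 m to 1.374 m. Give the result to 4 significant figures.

With no inflow, A dh/dt = −0.005357 √h.
Separate and integrate: 2(√h − √h₀) = −(0.005357/A) t.
t = 2A(√h₀ − √h)/0.005357 = 2·2.946·(√4.646 − √1.374)/0.005357
  = 5.89200 × (2.15546 − 1.17218) / 0.005357 = 1081.48 s.

1081 s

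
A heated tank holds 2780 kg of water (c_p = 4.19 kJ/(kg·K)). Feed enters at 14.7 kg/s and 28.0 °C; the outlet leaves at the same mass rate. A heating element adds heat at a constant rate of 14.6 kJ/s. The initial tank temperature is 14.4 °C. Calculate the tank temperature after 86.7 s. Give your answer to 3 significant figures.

19.5 °C

M c_p dT/dt = ṁ c_p (T_in − T) + Q̇.
τ = M/ṁ = 189.12 s; T_ss = T_in + Q̇/(ṁ c_p) = 28.0 + 14.6/(14.7·4.19) = 28.237 °C.
This is linear first-order; T(t) = T_ss + (T₀ − T_ss) e^(−t/τ).
T(86.7) = 28.237 + (-13.837)·e^(−86.7/189.12) = 28.237 + (-13.837)·0.63226 = 19.488 °C.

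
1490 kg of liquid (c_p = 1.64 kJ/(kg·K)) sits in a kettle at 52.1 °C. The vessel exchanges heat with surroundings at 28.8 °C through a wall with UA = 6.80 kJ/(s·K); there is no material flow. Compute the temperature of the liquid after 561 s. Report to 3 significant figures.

33.7 °C

Lumped-capacitance energy balance: M c_p dT/dt = UA(T_amb − T).
dT/dt = (T_ss − T)/τ with T_ss = T_amb = 28.800 °C, τ = M c_p/UA = 1490·1.64/6.80 = 359.35 s.
Integrating: T(t) = T_ss + (T₀ − T_ss) e^(−t/τ).
T(561) = 28.800 + (23.300)·0.20990 = 33.691 °C.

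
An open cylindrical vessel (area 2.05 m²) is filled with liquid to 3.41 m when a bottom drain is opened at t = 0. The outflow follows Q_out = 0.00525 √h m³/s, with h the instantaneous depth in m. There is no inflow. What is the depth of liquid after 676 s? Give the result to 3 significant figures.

Accumulation of liquid (constant cross-section A): A dh/dt = −0.00525 √h.
∫ h^(−1/2) dh = −(0.00525/A) ∫ dt, giving 2√h = 2√h₀ − (0.00525/A) t.
√h = √3.41 − 0.00525·676/(2·2.05) = 1.8466 − 0.86561 = 0.98101.
h = 0.98101² = 0.96238 m.

0.962 m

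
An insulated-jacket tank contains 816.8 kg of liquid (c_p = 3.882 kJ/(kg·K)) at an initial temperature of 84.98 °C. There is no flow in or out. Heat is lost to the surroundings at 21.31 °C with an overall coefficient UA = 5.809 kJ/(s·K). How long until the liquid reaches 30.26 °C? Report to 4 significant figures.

Unsteady energy balance on the tank contents: M c_p dT/dt = −UA(T − T_amb).
τ = M c_p/UA = 545.846 s; T_ss = T_amb = 21.3100 °C.
T(t) = T_ss + (T₀ − T_ss)e^(−t/τ); set T = 30.26:
t = −τ ln[(T − T_ss)/(T₀ − T_ss)] = −545.846 · ln(0.140569) = 1070.98 s.

1071 s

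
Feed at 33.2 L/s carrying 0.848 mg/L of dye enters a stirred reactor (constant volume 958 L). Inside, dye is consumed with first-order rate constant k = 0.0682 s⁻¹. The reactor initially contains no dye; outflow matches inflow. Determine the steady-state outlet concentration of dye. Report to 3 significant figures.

0.286 mg/L

Accumulation = in − out − consumed: V dC/dt = Q C_in − Q C − k V C.
Steady state (dC/dt = 0): C_ss = Q C_in/(Q + kV) = C_in/(1 + kV/Q).
C_ss = 33.2·0.848/(33.2 + 0.0682·958) = 28.154/98.536 = 0.28572 mg/L.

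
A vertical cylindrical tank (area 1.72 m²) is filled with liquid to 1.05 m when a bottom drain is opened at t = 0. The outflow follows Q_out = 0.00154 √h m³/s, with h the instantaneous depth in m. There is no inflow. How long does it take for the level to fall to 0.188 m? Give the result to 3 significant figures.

1320 s

With no inflow, A dh/dt = −0.00154 √h.
This is separable: 2 d(√h)/dt = −0.00154/A, so √h = √h₀ − (0.00154/(2A)) t.
t = 2A(√h₀ − √h)/0.00154 = 2·1.72·(√1.05 − √0.188)/0.00154
  = 3.4400 × (1.0247 − 0.43359) / 0.00154 = 1320.4 s.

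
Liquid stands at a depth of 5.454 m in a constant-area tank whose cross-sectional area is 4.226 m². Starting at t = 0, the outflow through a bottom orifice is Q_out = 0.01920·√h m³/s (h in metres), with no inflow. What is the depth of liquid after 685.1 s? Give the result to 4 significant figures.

0.6070 m

With no inflow, A dh/dt = −0.01920 √h.
∫ h^(−1/2) dh = −(0.01920/A) ∫ dt, giving 2√h = 2√h₀ − (0.01920/A) t.
√h = √5.454 − 0.01920·685.1/(2·4.226) = 2.33538 − 1.55631 = 0.779071.
h = 0.779071² = 0.606952 m.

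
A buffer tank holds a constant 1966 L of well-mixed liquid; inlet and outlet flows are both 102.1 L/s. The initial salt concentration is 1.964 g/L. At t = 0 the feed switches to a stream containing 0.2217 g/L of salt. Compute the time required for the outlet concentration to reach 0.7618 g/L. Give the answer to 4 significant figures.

Species balance: V dC/dt = Q(C_in − C) ⇒ τ = V/Q = 19.2556 s.
C(t) = C_in + (C₀ − C_in) e^(−t/τ). Set C = 0.7618 and solve for t:
e^(−t/τ) = (C − C_in)/(C₀ − C_in) = (0.7618 − 0.2217)/(1.964 − 0.2217) = 0.309993
t = −τ ln(…) = 19.2556 × 1.17121 = 22.5523 s.

22.55 s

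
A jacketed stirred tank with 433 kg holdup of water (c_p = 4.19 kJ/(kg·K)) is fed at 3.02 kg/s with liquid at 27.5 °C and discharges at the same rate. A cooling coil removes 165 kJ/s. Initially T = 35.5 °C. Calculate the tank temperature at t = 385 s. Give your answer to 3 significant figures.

M c_p dT/dt = ṁ c_p (T_in − T) − Q̇.
Rearrange: dT/dt = (T_ss − T)/τ with τ = M/ṁ = 143.38 s and T_ss = T_in − Q̇/(ṁ c_p) = 14.460 °C.
Integrating: T(t) = T_ss + (T₀ − T_ss) e^(−t/τ).
T(385) = 14.460 + (21.040)·e^(−385/143.38) = 14.460 + (21.040)·0.068206 = 15.895 °C.

15.9 °C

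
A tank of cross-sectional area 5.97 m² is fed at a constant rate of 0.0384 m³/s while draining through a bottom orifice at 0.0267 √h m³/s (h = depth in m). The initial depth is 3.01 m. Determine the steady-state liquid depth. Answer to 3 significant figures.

Level balance: A dh/dt = 0.0384 − 0.0267 √h. Setting dh/dt = 0:
Q_in = 0.0267 √h_ss ⇒ √h_ss = 0.0384/0.0267 = 1.4382.
h_ss = 1.4382² = 2.0684 m. (Since h₀ = 3.01 m > h_ss, the level will fall toward this value.)

2.07 m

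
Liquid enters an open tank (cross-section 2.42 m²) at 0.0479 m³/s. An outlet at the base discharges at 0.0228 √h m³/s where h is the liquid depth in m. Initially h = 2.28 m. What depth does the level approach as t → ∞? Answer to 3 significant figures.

4.41 m

Mass balance (ρ constant): A dh/dt = Q_in − 0.0228 √h. At steady state dh/dt = 0:
Q_in = 0.0228 √h_ss ⇒ √h_ss = 0.0479/0.0228 = 2.1009.
h_ss = 2.1009² = 4.4137 m. (Since h₀ = 2.28 m < h_ss, the level will rise toward this value.)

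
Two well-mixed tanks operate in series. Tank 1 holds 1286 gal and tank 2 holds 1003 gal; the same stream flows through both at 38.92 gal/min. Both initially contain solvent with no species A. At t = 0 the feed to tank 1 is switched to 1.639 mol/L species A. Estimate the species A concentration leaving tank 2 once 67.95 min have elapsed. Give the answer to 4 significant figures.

Each tank obeys Vᵢ dCᵢ/dt = Q(Cᵢ₋₁ − Cᵢ), so τᵢ = Vᵢ/Q.
τ₁ = 1286/38.92 = 33.0421 min; τ₂ = 1003/38.92 = 25.7708 min.
Solving the cascade with C₁(0)=C₂(0)=0 gives C₂(t) = C_in[1 − (τ₁ e^(−t/τ₁) − τ₂ e^(−t/τ₂))/(τ₁ − τ₂)].
At t = 67.95: e^(−t/τ₁) = 0.127905, e^(−t/τ₂) = 0.0715969.
C₂ = 1.639·[1 − (33.0421·0.127905 − 25.7708·0.0715969)/(7.27133)] = 1.639·0.672528 = 1.10227 mol/L.

1.102 mol/L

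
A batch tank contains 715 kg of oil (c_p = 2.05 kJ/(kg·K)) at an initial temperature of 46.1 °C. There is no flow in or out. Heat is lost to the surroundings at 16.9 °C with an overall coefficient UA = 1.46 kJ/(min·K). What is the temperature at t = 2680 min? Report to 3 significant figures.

M c_p dT/dt = −UA(T − T_amb).
dT/dt = (T_ss − T)/τ with T_ss = T_amb = 16.900 °C, τ = M c_p/UA = 715·2.05/1.46 = 1003.9 min.
Integrating: T(t) = T_ss + (T₀ − T_ss) e^(−t/τ).
T(2680) = 16.900 + (29.200)·0.069288 = 18.923 °C.

18.9 °C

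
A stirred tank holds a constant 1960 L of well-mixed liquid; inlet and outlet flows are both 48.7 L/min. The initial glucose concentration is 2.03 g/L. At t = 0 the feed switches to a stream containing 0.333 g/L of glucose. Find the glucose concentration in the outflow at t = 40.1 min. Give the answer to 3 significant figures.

Mass balance on the solute (V constant): V dC/dt = Q(C_in − C).
Time constant τ = V/Q = 1960/48.7 = 40.246 min.
C approaches C_in exponentially: C(t) = C_in + (C₀ − C_in) e^(−t/τ).
C(40.1) = 0.333 + (2.03 − 0.333)·e^(−40.1/40.246) = 0.333 + (1.6970)·0.36922 = 0.95957 g/L.

0.960 g/L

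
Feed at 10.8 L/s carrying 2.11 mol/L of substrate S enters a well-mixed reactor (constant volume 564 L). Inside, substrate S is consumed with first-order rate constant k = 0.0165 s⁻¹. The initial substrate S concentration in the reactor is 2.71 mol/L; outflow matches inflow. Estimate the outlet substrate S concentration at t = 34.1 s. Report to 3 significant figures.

1.60 mol/L

Accumulation = in − out − consumed: V dC/dt = Q C_in − Q C − k V C.
dC/dt = (Q/V) C_in − (Q/V + k) C; effective rate a = Q/V + k = 0.019149 + 0.0165 = 0.035649 s⁻¹.
C_ss = Q C_in/(Q + kV) = 1.1334 mol/L; C(t) = C_ss + (C₀ − C_ss) e^(−a t).
C(34.1) = 1.1334 + (1.5766)·e^(−0.035649·34.1) = 1.1334 + (1.5766)·0.29652 = 1.6009 mol/L.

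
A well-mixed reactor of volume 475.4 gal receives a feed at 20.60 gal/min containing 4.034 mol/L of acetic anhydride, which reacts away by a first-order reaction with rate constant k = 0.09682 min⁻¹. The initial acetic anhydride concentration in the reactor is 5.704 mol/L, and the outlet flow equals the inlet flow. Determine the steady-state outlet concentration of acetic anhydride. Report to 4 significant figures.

V dC/dt = Q(C_in − C) − k V C.
Steady state (dC/dt = 0): C_ss = Q C_in/(Q + kV) = C_in/(1 + kV/Q).
C_ss = 20.60·4.034/(20.60 + 0.09682·475.4) = 83.1004/66.6282 = 1.24723 mol/L.

1.247 mol/L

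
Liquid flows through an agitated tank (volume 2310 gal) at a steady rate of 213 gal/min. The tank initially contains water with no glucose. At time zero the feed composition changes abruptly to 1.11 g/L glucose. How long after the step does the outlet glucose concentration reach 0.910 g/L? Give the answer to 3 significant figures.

18.6 min

Mass balance on the solute (V constant): V dC/dt = Q(C_in − C), so τ = V/Q = 10.845 min.
C(t) = C_in + (C₀ − C_in) e^(−t/τ). Set C = 0.910 and solve for t:
e^(−t/τ) = (C − C_in)/(C₀ − C_in) = (0.910 − 1.11)/(0 − 1.11) = 0.18018
t = −τ ln(…) = 10.845 × 1.7138 = 18.586 min.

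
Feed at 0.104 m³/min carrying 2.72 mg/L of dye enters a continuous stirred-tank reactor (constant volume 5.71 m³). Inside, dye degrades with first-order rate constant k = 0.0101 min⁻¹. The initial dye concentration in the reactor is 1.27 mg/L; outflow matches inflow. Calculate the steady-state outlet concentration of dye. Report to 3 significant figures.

1.75 mg/L

Accumulation = in − out − consumed: V dC/dt = Q C_in − Q C − k V C.
Steady state (dC/dt = 0): C_ss = Q C_in/(Q + kV) = C_in/(1 + kV/Q).
C_ss = 0.104·2.72/(0.104 + 0.0101·5.71) = 0.28288/0.16167 = 1.7497 mg/L.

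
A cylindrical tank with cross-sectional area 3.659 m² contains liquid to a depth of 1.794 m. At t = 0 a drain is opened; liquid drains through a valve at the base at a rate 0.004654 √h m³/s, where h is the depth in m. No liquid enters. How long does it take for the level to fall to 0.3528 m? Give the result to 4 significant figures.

With no inflow, A dh/dt = −0.004654 √h.
This is separable: 2 d(√h)/dt = −0.004654/A, so √h = √h₀ − (0.004654/(2A)) t.
t = 2A(√h₀ − √h)/0.004654 = 2·3.659·(√1.794 − √0.3528)/0.004654
  = 7.31800 × (1.33940 − 0.593970) / 0.004654 = 1172.13 s.

1172 s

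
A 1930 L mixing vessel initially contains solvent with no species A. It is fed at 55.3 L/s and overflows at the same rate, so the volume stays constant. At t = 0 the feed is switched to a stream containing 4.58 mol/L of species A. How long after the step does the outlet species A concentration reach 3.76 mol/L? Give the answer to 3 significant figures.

60.0 s

Accumulation = in − out for the solute gives V dC/dt = Q(C_in − C), so τ = V/Q = 34.901 s.
C(t) = C_in + (C₀ − C_in) e^(−t/τ). Set C = 3.76 and solve for t:
e^(−t/τ) = (C − C_in)/(C₀ − C_in) = (3.76 − 4.58)/(0 − 4.58) = 0.17904
t = −τ ln(…) = 34.901 × 1.7201 = 60.034 s.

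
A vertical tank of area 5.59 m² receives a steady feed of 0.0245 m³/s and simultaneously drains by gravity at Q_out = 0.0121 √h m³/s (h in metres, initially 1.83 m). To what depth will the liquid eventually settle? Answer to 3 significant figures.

4.10 m

Mass balance (ρ constant): A dh/dt = Q_in − 0.0121 √h. At steady state dh/dt = 0:
Q_in = 0.0121 √h_ss ⇒ √h_ss = 0.0245/0.0121 = 2.0248.
h_ss = 2.0248² = 4.0998 m. (Since h₀ = 1.83 m < h_ss, the level will rise toward this value.)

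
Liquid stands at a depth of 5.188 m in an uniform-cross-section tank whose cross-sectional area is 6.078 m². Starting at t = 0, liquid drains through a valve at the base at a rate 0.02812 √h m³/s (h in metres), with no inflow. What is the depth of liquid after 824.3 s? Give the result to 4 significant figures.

A dh/dt = −Q_out = −0.02812 √h.
∫ h^(−1/2) dh = −(0.02812/A) ∫ dt, giving 2√h = 2√h₀ − (0.02812/A) t.
√h = √5.188 − 0.02812·824.3/(2·6.078) = 2.27772 − 1.90682 = 0.370897.
h = 0.370897² = 0.137565 m.

0.1376 m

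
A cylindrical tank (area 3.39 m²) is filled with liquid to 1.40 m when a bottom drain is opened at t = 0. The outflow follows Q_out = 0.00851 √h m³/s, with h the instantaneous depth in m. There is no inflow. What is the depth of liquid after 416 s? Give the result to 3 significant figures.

Accumulation of liquid (constant cross-section A): A dh/dt = −0.00851 √h.
∫ h^(−1/2) dh = −(0.00851/A) ∫ dt, giving 2√h = 2√h₀ − (0.00851/A) t.
√h = √1.40 − 0.00851·416/(2·3.39) = 1.1832 − 0.52215 = 0.66107.
h = 0.66107² = 0.43701 m.

0.437 m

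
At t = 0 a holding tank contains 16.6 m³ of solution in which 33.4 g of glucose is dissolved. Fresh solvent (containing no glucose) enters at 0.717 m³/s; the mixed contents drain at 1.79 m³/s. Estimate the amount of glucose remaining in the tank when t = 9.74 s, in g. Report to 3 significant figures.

Total volume: dV/dt = Q_in − Q_out = -1.0730 m³/s, so V(t) = 16.6 − 1.0730 t and V(9.74) = 6.1490 m³.
No glucose enters, so dm/dt = −Q_out · (m/V).
dm/m = −Q_out dt/(V₀ − 1.0730 t); integrating gives ln(m/m₀) = −(Q_out/(Q_in−Q_out)) ln(V/V₀).
m = m₀ (V₀/V)^(Q_out/(Q_in−Q_out)) = 33.4 × (16.6/6.1490)^(-1.6682) = 6.3714 g.

6.37 g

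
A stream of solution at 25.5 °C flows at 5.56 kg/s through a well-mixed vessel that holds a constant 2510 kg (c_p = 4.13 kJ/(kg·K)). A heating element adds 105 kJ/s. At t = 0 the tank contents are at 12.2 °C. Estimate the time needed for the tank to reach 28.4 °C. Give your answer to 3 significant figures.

Unsteady energy balance on the tank contents: M c_p dT/dt = ṁ c_p (T_in − T) + 105.
τ = M/ṁ = 451.44 s; T_ss = T_in + Q̇/(ṁ c_p) = 30.073 °C.
T(t) = T_ss + (T₀ − T_ss) e^(−t/τ). Set T = 28.4:
e^(−t/τ) = (28.4 − 30.073)/(12.2 − 30.073) = 0.093585
t = −451.44 · ln(0.093585) = 1069.4 s.

1070 s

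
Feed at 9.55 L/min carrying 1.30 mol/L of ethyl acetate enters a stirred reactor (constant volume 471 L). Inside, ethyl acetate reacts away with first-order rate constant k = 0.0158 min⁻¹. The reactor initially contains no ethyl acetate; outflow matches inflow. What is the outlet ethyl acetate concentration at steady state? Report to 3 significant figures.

Species balance: V dC/dt = Q C_in − Q C − k V C.
At steady state: 0 = Q C_in − (Q + kV) C_ss, so C_ss = Q C_in/(Q + kV).
C_ss = 9.55·1.30/(9.55 + 0.0158·471) = 12.415/16.992 = 0.73065 mol/L.

0.731 mol/L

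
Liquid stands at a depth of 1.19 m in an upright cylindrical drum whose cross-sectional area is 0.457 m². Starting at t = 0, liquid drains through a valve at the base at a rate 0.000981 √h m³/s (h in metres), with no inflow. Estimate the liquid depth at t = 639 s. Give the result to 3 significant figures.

With no inflow, A dh/dt = −0.000981 √h.
∫ h^(−1/2) dh = −(0.000981/A) ∫ dt, giving 2√h = 2√h₀ − (0.000981/A) t.
√h = √1.19 − 0.000981·639/(2·0.457) = 1.0909 − 0.68584 = 0.40503.
h = 0.40503² = 0.16405 m.

0.164 m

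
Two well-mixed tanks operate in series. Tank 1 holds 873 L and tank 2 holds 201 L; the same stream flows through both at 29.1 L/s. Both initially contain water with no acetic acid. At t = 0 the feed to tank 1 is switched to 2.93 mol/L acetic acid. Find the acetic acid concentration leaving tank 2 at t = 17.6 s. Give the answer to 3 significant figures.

0.882 mol/L

Each tank obeys Vᵢ dCᵢ/dt = Q(Cᵢ₋₁ − Cᵢ), so τᵢ = Vᵢ/Q.
τ₁ = 873/29.1 = 30.000 s; τ₂ = 201/29.1 = 6.9072 s.
Solving the cascade with C₁(0)=C₂(0)=0 gives C₂(t) = C_in[1 − (τ₁ e^(−t/τ₁) − τ₂ e^(−t/τ₂))/(τ₁ − τ₂)].
At t = 17.6: e^(−t/τ₁) = 0.55618, e^(−t/τ₂) = 0.078233.
C₂ = 2.93·[1 − (30.000·0.55618 − 6.9072·0.078233)/(23.093)] = 2.93·0.30087 = 0.88153 mol/L.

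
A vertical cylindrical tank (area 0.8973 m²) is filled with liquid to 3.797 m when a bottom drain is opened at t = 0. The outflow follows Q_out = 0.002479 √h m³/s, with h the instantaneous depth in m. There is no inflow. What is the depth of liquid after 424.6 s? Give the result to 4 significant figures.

1.855 m

A dh/dt = −Q_out = −0.002479 √h.
This is separable: 2 d(√h)/dt = −0.002479/A, so √h = √h₀ − (0.002479/(2A)) t.
√h = √3.797 − 0.002479·424.6/(2·0.8973) = 1.94859 − 0.586528 = 1.36206.
h = 1.36206² = 1.85521 m.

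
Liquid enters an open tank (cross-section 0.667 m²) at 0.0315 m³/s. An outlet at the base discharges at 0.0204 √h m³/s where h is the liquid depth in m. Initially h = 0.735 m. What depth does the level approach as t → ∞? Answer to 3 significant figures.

2.38 m

Accumulation of liquid (constant cross-section A): A dh/dt = Q_in − 0.0204 √h. At steady state dh/dt = 0:
Q_in = 0.0204 √h_ss ⇒ √h_ss = 0.0315/0.0204 = 1.5441.
h_ss = 1.5441² = 2.3843 m. (Since h₀ = 0.735 m < h_ss, the level will rise toward this value.)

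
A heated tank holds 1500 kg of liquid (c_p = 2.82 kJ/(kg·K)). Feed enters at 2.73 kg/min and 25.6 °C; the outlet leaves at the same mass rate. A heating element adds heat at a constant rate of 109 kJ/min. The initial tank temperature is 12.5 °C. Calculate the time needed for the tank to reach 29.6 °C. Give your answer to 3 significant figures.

M c_p dT/dt = ṁ c_p (T_in − T) + Q̇.
τ = M/ṁ = 549.45 min; T_ss = T_in + Q̇/(ṁ c_p) = 39.758 °C.
T(t) = T_ss + (T₀ − T_ss) e^(−t/τ). Set T = 29.6:
e^(−t/τ) = (29.6 − 39.758)/(12.5 − 39.758) = 0.37267
t = −549.45 · ln(0.37267) = 542.34 min.

542 min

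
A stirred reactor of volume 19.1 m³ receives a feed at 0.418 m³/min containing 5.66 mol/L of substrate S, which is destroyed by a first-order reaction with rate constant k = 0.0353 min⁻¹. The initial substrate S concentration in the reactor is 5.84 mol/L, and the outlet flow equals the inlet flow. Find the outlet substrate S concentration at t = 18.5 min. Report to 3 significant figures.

3.44 mol/L

V dC/dt = Q(C_in − C) − k V C.
dC/dt = (Q/V) C_in − (Q/V + k) C; effective rate a = Q/V + k = 0.021885 + 0.0353 = 0.057185 min⁻¹.
C_ss = Q C_in/(Q + kV) = 2.1661 mol/L; C(t) = C_ss + (C₀ − C_ss) e^(−a t).
C(18.5) = 2.1661 + (3.6739)·e^(−0.057185·18.5) = 2.1661 + (3.6739)·0.34718 = 3.4416 mol/L.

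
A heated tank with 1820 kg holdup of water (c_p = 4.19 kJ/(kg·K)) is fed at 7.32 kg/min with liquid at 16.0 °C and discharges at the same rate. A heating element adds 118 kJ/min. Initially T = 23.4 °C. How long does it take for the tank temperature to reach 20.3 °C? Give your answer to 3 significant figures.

512 min

M c_p dT/dt = ṁ c_p (T_in − T) + Q̇.
τ = M/ṁ = 248.63 min; T_ss = T_in + Q̇/(ṁ c_p) = 19.847 °C.
T(t) = T_ss + (T₀ − T_ss) e^(−t/τ). Set T = 20.3:
e^(−t/τ) = (20.3 − 19.847)/(23.4 − 19.847) = 0.12742
t = −248.63 · ln(0.12742) = 512.25 min.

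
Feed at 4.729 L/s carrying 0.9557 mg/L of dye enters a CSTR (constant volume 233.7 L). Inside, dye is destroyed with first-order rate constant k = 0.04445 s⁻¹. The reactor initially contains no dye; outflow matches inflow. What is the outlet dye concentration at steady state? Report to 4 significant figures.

Species balance: V dC/dt = Q C_in − Q C − k V C.
At steady state: 0 = Q C_in − (Q + kV) C_ss, so C_ss = Q C_in/(Q + kV).
C_ss = 4.729·0.9557/(4.729 + 0.04445·233.7) = 4.51951/15.1170 = 0.298969 mg/L.

0.2990 mg/L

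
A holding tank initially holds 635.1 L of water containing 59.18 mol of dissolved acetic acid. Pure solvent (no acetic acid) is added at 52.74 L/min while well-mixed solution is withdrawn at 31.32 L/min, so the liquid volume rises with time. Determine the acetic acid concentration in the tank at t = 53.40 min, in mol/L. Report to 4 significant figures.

0.007378 mol/L

Let m(t) be the amount of acetic acid. Volume: V(t) = V₀ + (Q_in − Q_out) t = 635.1 + 21.4200 t; V(53.40) = 1778.93 L.
No acetic acid enters, so dm/dt = −Q_out · (m/V).
dm/m = −Q_out dt/(V₀ + 21.4200 t); integrating gives ln(m/m₀) = −(Q_out/(Q_in−Q_out)) ln(V/V₀).
m = m₀ (V₀/V)^(Q_out/(Q_in−Q_out)) = 59.18 × (635.1/1778.93)^(1.46218) = 13.1255 mol.
C = m/V = 13.1255/1778.93 = 0.00737832 mol/L.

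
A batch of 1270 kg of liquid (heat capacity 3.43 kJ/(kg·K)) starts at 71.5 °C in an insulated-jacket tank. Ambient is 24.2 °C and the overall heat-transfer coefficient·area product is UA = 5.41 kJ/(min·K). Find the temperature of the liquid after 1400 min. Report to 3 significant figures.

Lumped-capacitance energy balance: M c_p dT/dt = UA(T_amb − T).
dT/dt = (T_ss − T)/τ with T_ss = T_amb = 24.200 °C, τ = M c_p/UA = 1270·3.43/5.41 = 805.19 min.
Integrating: T(t) = T_ss + (T₀ − T_ss) e^(−t/τ).
T(1400) = 24.200 + (47.300)·0.17575 = 32.513 °C.

32.5 °C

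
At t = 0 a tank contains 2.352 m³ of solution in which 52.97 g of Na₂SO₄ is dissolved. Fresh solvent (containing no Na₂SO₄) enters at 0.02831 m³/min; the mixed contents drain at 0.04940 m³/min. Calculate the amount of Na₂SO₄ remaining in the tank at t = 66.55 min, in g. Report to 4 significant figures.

Total volume: dV/dt = Q_in − Q_out = -0.0210900 m³/min, so V(t) = 2.352 − 0.0210900 t and V(66.55) = 0.948460 m³.
Species balance (pure solvent in): dm/dt = −Q_out · m/V(t).
Separate: dm/m = −Q_out dt/V(t) ⇒ ln(m/m₀) = −(Q_out/(Q_in−Q_out)) ln(V/V₀).
m = m₀ (V₀/V)^(Q_out/(Q_in−Q_out)) = 52.97 × (2.352/0.948460)^(-2.34234) = 6.31201 g.

6.312 g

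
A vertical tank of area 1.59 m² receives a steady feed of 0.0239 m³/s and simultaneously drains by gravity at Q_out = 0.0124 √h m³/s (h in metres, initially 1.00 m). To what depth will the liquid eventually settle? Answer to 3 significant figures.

Level balance: A dh/dt = 0.0239 − 0.0124 √h. Setting dh/dt = 0:
Q_in = 0.0124 √h_ss ⇒ √h_ss = 0.0239/0.0124 = 1.9274.
h_ss = 1.9274² = 3.7149 m. (Since h₀ = 1.00 m < h_ss, the level will rise toward this value.)

3.71 m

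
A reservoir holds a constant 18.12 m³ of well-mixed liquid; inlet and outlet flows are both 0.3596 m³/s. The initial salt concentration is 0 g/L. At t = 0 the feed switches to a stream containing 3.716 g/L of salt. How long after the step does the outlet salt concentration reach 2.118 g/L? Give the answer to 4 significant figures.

42.52 s

Mass balance on the solute (V constant): V dC/dt = Q(C_in − C), so τ = V/Q = 50.3893 s.
C(t) = C_in + (C₀ − C_in) e^(−t/τ). Set C = 2.118 and solve for t:
e^(−t/τ) = (C − C_in)/(C₀ − C_in) = (2.118 − 3.716)/(0 − 3.716) = 0.430032
t = −τ ln(…) = 50.3893 × 0.843895 = 42.5233 s.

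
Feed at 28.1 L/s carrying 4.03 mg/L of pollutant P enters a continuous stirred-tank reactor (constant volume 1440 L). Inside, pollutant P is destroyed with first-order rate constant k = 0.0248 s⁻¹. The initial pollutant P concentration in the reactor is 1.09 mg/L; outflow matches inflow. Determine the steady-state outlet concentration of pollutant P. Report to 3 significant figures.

1.77 mg/L

V dC/dt = Q(C_in − C) − k V C.
Steady state (dC/dt = 0): C_ss = Q C_in/(Q + kV) = C_in/(1 + kV/Q).
C_ss = 28.1·4.03/(28.1 + 0.0248·1440) = 113.24/63.812 = 1.7746 mg/L.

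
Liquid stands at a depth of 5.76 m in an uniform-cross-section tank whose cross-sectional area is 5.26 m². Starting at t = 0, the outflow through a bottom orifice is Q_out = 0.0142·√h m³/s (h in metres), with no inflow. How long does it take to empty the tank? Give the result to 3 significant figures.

A dh/dt = −Q_out = −0.0142 √h.
Separate and integrate: 2(√h − √h₀) = −(0.0142/A) t.
Set h = 0: 2√h₀ = (0.0142/A) t_empty ⇒ t_empty = 2A√h₀/0.0142.
t_empty = 2·5.26·√5.76/0.0142 = 10.520·2.4000/0.0142 = 1778.0 s.

1780 s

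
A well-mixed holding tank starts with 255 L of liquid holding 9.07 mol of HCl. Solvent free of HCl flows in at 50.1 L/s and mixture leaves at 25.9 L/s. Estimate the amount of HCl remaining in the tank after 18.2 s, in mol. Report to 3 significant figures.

3.10 mol

Let m(t) be the amount of HCl. Volume: V(t) = V₀ + (Q_in − Q_out) t = 255 + 24.200 t; V(18.2) = 695.44 L.
No HCl enters, so dm/dt = −Q_out · (m/V).
dm/m = −Q_out dt/(V₀ + 24.200 t); integrating gives ln(m/m₀) = −(Q_out/(Q_in−Q_out)) ln(V/V₀).
m = m₀ (V₀/V)^(Q_out/(Q_in−Q_out)) = 9.07 × (255/695.44)^(1.0702) = 3.0994 mol.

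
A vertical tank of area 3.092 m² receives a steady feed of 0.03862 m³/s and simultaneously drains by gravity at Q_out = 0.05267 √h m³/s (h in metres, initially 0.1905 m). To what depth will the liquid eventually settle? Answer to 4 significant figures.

0.5376 m

Accumulation of liquid (constant cross-section A): A dh/dt = Q_in − 0.05267 √h. At steady state dh/dt = 0:
Q_in = 0.05267 √h_ss ⇒ √h_ss = 0.03862/0.05267 = 0.733245.
h_ss = 0.733245² = 0.537648 m. (Since h₀ = 0.1905 m < h_ss, the level will rise toward this value.)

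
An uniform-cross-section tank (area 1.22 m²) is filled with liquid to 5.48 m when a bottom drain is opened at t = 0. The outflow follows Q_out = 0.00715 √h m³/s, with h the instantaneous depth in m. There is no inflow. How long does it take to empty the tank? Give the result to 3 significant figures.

799 s

A dh/dt = −Q_out = −0.00715 √h.
Separate and integrate: 2(√h − √h₀) = −(0.00715/A) t.
Tank is empty when √h = 0: t_empty = 2A√h₀/0.00715.
t_empty = 2·1.22·√5.48/0.00715 = 2.4400·2.3409/0.00715 = 798.87 s.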